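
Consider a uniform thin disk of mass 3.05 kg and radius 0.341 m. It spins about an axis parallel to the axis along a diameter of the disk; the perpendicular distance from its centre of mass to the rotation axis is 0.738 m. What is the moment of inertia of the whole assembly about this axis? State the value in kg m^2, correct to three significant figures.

1.75

I_cm = (1/4)MR² = (1/4)(3.05)(0.341)² = 0.088664 kg m^2; centre at d = 0.738 m, so I = I_cm + Md² gives I = 0.088664 + (3.05)(0.738)² = 1.7498 kg m^2.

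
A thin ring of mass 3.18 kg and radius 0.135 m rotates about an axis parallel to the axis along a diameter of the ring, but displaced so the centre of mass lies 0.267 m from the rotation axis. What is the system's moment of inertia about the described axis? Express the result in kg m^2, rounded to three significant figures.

0.256

I_cm = (1/2)MR² = (1/2)(3.18)(0.135)² = 0.028978 kg m^2; centre at d = 0.267 m, so the parallel axis theorem gives I = 0.028978 + (3.18)(0.267)² = 0.25568 kg m^2.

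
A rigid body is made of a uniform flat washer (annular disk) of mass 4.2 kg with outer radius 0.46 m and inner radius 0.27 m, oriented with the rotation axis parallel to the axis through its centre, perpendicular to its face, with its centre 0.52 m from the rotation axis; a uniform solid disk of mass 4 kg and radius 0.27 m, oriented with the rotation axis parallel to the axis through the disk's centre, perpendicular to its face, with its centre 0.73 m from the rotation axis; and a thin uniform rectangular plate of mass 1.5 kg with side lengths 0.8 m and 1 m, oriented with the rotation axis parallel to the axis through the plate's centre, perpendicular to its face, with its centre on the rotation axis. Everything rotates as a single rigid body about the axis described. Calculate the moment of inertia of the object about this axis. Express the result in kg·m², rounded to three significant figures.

Annular disk: I_cm = (1/2)M(R²+r²) = (1/2)(4.2)[(0.46)² + (0.27)²] = 0.59745 kg·m²; centre at d = 0.52 m, so I = I_cm + Md² gives I = 0.59745 + (4.2)(0.52)² = 1.7331 kg·m².
Solid disk: I_cm = (1/2)MR² = (1/2)(4)(0.27)² = 0.1458 kg·m²; centre at d = 0.73 m, so I = I_cm + Md² gives I = 0.1458 + (4)(0.73)² = 2.2774 kg·m².
Rectangular plate: I_cm = (1/12)M(a²+b²) = (1/12)(1.5)[(0.8)² + (1)²] = 0.205 kg·m²; axis through the centre, so I = 0.205 kg·m².
Total I = 1.7331 + 2.2774 + 0.205 = 4.2155 kg·m².

4.22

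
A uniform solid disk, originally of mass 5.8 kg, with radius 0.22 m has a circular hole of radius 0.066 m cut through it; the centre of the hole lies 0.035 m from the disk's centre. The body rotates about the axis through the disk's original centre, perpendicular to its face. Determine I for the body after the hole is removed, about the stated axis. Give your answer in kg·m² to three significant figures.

0.139

Unpierced body about its centre: I₀ = (1/2)MR² = (1/2)(5.8)(0.22)² = 0.14036 kg·m².
The removed disk has mass m = M·(r/R)² = (5.8)(0.066/0.22)² = 0.522 kg (same uniform areal density).
Its moment of inertia about the rotation axis (parallel-axis theorem): I_hole = (1/2)mr² + md² = (1/2)(0.522)(0.066)² + (0.522)(0.035)² = 0.0017764 kg·m².
Treating the hole as negative mass, I = I₀ − I_hole = 0.14036 − 0.0017764 = 0.13858 kg·m².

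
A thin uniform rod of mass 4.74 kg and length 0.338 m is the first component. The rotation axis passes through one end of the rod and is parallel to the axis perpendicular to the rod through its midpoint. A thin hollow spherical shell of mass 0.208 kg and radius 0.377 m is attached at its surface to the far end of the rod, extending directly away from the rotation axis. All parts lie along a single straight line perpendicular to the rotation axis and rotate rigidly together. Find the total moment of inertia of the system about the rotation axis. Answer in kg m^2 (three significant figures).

0.307

Thin rod: I_cm = (1/12)ML² = (1/12)(4.74)(0.338)² = 0.045126 kg m^2; centre at d = 0.169 m, so the parallel axis theorem gives I = 0.045126 + (4.74)(0.169)² = 0.18051 kg m^2.
Spherical shell: I_cm = (2/3)MR² = (2/3)(0.208)(0.377)² = 0.019709 kg m^2; centre at d = 0.169 + 0.169 + 0.377 = 0.715 m, so the parallel axis theorem gives I = 0.019709 + (0.208)(0.715)² = 0.12604 kg m^2.
Total I = 0.18051 + 0.12604 = 0.30655 kg m^2.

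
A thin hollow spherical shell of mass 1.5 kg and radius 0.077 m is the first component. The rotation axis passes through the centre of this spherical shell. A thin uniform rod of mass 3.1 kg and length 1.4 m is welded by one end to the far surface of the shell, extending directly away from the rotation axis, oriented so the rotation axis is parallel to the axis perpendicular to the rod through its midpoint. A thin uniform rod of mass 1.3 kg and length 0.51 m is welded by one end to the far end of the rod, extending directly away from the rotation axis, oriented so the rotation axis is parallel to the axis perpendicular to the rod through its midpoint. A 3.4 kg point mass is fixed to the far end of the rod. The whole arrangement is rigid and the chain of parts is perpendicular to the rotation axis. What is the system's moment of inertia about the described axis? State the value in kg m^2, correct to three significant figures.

19.7

Spherical shell: I_cm = (2/3)MR² = (2/3)(1.5)(0.077)² = 0.005929 kg m^2; axis through the centre, so I = 0.005929 kg m^2.
Thin rod: I_cm = (1/12)ML² = (1/12)(3.1)(1.4)² = 0.50633 kg m^2; centre at d = 0.077 + 0.7 = 0.777 m, so the parallel axis theorem gives I = 0.50633 + (3.1)(0.777)² = 2.3779 kg m^2.
Thin rod: I_cm = (1/12)ML² = (1/12)(1.3)(0.51)² = 0.028178 kg m^2; centre at d = 0.077 + 0.7 + 0.7 + 0.255 = 1.732 m, so the parallel axis theorem gives I = 0.028178 + (1.3)(1.732)² = 3.9279 kg m^2.
Point mass: I_cm = 0; centre at d = 0.077 + 0.7 + 0.7 + 0.255 + 0.255 = 1.987 m, so the parallel axis theorem gives I = 0 + (3.4)(1.987)² = 13.424 kg m^2.
Total I = 0.005929 + 2.3779 + 3.9279 + 13.424 = 19.736 kg m^2.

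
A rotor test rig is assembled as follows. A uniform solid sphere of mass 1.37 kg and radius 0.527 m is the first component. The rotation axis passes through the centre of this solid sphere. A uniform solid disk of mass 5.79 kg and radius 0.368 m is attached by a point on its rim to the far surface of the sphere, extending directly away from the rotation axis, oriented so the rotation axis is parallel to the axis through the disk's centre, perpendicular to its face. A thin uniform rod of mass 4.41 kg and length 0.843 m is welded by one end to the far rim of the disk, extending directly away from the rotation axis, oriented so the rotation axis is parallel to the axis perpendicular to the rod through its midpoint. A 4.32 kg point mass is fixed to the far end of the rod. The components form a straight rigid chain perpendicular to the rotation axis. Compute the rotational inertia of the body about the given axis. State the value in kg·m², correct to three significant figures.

Solid sphere: I_cm = (2/5)MR² = (2/5)(1.37)(0.527)² = 0.1522 kg·m²; axis through the centre, so I = 0.1522 kg·m².
Solid disk: I_cm = (1/2)MR² = (1/2)(5.79)(0.368)² = 0.39205 kg·m²; centre at d = 0.527 + 0.368 = 0.895 m, so the parallel axis theorem gives I = 0.39205 + (5.79)(0.895)² = 5.03 kg·m².
Thin rod: I_cm = (1/12)ML² = (1/12)(4.41)(0.843)² = 0.26116 kg·m²; centre at d = 0.527 + 0.368 + 0.368 + 0.4215 = 1.6845 m, so the parallel axis theorem gives I = 0.26116 + (4.41)(1.6845)² = 12.775 kg·m².
Point mass: I_cm = 0; centre at d = 0.527 + 0.368 + 0.368 + 0.4215 + 0.4215 = 2.106 m, so the parallel axis theorem gives I = 0 + (4.32)(2.106)² = 19.16 kg·m².
Total I = 0.1522 + 5.03 + 12.775 + 19.16 = 37.117 kg·m².

37.1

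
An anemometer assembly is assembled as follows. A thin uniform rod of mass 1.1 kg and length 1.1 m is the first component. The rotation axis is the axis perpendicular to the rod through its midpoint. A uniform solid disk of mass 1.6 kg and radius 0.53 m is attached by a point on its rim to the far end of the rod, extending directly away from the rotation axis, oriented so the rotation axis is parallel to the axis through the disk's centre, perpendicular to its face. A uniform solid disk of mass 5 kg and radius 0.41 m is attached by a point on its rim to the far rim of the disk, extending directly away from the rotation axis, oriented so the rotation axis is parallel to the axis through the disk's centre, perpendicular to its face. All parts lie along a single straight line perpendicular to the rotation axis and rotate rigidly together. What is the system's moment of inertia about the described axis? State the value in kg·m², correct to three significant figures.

Thin rod: I_cm = (1/12)ML² = (1/12)(1.1)(1.1)² = 0.11092 kg·m²; axis through the centre, so I = 0.11092 kg·m².
Solid disk: I_cm = (1/2)MR² = (1/2)(1.6)(0.53)² = 0.22472 kg·m²; centre at d = 0.55 + 0.53 = 1.08 m, so I = I_cm + Md² gives I = 0.22472 + (1.6)(1.08)² = 2.091 kg·m².
Solid disk: I_cm = (1/2)MR² = (1/2)(5)(0.41)² = 0.42025 kg·m²; centre at d = 0.55 + 0.53 + 0.53 + 0.41 = 2.02 m, so I = I_cm + Md² gives I = 0.42025 + (5)(2.02)² = 20.822 kg·m².
Total I = 0.11092 + 2.091 + 20.822 = 23.024 kg·m².

23.0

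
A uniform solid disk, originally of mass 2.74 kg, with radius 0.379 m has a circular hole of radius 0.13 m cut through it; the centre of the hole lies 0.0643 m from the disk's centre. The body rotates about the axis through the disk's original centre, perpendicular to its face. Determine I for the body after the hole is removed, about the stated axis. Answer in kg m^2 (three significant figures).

0.193

Unpierced body about its centre: I₀ = (1/2)MR² = (1/2)(2.74)(0.379)² = 0.19679 kg m^2.
The removed disk has mass m = M·(r/R)² = (2.74)(0.13/0.379)² = 0.32237 kg (same uniform areal density).
Its moment of inertia about the rotation axis (parallel-axis theorem): I_hole = (1/2)mr² + md² = (1/2)(0.32237)(0.13)² + (0.32237)(0.0643)² = 0.0040569 kg m^2.
Treating the hole as negative mass, I = I₀ − I_hole = 0.19679 − 0.0040569 = 0.19273 kg m^2.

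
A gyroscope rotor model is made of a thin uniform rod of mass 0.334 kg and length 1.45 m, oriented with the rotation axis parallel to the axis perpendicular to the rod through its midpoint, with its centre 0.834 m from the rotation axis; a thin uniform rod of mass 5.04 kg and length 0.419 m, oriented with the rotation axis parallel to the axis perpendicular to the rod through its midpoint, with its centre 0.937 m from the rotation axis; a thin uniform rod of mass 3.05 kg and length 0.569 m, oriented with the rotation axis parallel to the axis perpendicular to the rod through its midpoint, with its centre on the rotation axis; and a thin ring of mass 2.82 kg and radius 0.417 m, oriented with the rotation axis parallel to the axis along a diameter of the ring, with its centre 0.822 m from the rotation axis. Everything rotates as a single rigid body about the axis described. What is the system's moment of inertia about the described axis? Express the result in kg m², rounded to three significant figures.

Thin rod: I_cm = (1/12)ML² = (1/12)(0.334)(1.45)² = 0.05852 kg m²; centre at d = 0.834 m, so the parallel axis theorem gives I = 0.05852 + (0.334)(0.834)² = 0.29084 kg m².
Thin rod: I_cm = (1/12)ML² = (1/12)(5.04)(0.419)² = 0.073736 kg m²; centre at d = 0.937 m, so the parallel axis theorem gives I = 0.073736 + (5.04)(0.937)² = 4.4987 kg m².
Thin rod: I_cm = (1/12)ML² = (1/12)(3.05)(0.569)² = 0.082289 kg m²; axis through the centre, so I = 0.082289 kg m².
Thin ring: I_cm = (1/2)MR² = (1/2)(2.82)(0.417)² = 0.24518 kg m²; centre at d = 0.822 m, so the parallel axis theorem gives I = 0.24518 + (2.82)(0.822)² = 2.1506 kg m².
Total I = 0.29084 + 4.4987 + 0.082289 + 2.1506 = 7.0224 kg m².

7.02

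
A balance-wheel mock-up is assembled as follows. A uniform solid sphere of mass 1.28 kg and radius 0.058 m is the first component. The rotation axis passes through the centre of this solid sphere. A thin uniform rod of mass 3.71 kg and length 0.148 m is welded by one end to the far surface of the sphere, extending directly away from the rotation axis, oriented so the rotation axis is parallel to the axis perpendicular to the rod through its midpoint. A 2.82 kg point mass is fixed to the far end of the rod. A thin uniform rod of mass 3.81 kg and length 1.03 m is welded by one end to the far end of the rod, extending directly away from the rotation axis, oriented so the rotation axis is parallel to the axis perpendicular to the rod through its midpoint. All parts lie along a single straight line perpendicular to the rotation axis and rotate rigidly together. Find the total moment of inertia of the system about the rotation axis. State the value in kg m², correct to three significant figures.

2.51

Solid sphere: I_cm = (2/5)MR² = (2/5)(1.28)(0.058)² = 0.0017224 kg m²; axis through the centre, so I = 0.0017224 kg m².
Thin rod: I_cm = (1/12)ML² = (1/12)(3.71)(0.148)² = 0.006772 kg m²; centre at d = 0.058 + 0.074 = 0.132 m, so the parallel axis theorem gives I = 0.006772 + (3.71)(0.132)² = 0.071415 kg m².
Point mass: I_cm = 0; centre at d = 0.058 + 0.074 + 0.074 = 0.206 m, so the parallel axis theorem gives I = 0 + (2.82)(0.206)² = 0.11967 kg m².
Thin rod: I_cm = (1/12)ML² = (1/12)(3.81)(1.03)² = 0.33684 kg m²; centre at d = 0.058 + 0.074 + 0.074 + 0.515 = 0.721 m, so the parallel axis theorem gives I = 0.33684 + (3.81)(0.721)² = 2.3174 kg m².
Total I = 0.0017224 + 0.071415 + 0.11967 + 2.3174 = 2.5102 kg m².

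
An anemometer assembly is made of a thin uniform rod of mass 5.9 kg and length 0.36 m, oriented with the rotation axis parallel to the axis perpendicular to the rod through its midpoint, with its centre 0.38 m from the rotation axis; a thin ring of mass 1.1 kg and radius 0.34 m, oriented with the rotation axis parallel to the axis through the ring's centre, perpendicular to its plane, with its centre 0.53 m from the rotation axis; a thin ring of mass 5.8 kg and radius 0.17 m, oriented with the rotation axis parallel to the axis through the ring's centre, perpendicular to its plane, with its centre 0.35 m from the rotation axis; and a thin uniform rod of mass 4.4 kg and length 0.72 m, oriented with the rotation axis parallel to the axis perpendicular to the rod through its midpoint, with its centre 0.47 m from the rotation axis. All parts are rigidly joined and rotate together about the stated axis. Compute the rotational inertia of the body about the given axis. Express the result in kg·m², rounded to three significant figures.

Thin rod: I_cm = (1/12)ML² = (1/12)(5.9)(0.36)² = 0.06372 kg·m²; centre at d = 0.38 m, so I = I_cm + Md² gives I = 0.06372 + (5.9)(0.38)² = 0.91568 kg·m².
Thin ring: I_cm = MR² = (1.1)(0.34)² = 0.12716 kg·m²; centre at d = 0.53 m, so I = I_cm + Md² gives I = 0.12716 + (1.1)(0.53)² = 0.43615 kg·m².
Thin ring: I_cm = MR² = (5.8)(0.17)² = 0.16762 kg·m²; centre at d = 0.35 m, so I = I_cm + Md² gives I = 0.16762 + (5.8)(0.35)² = 0.87812 kg·m².
Thin rod: I_cm = (1/12)ML² = (1/12)(4.4)(0.72)² = 0.19008 kg·m²; centre at d = 0.47 m, so I = I_cm + Md² gives I = 0.19008 + (4.4)(0.47)² = 1.162 kg·m².
Total I = 0.91568 + 0.43615 + 0.87812 + 1.162 = 3.392 kg·m².

3.39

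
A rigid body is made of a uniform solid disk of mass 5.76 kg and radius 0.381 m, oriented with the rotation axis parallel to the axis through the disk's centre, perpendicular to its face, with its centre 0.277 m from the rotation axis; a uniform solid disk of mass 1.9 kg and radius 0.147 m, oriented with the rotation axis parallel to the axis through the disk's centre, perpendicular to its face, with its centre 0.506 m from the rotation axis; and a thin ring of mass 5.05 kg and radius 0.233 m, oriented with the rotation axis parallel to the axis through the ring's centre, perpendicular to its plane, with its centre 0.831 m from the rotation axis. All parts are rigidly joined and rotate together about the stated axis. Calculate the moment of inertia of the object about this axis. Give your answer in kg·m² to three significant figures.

Solid disk: I_cm = (1/2)MR² = (1/2)(5.76)(0.381)² = 0.41806 kg·m²; centre at d = 0.277 m, so I = I_cm + Md² gives I = 0.41806 + (5.76)(0.277)² = 0.86002 kg·m².
Solid disk: I_cm = (1/2)MR² = (1/2)(1.9)(0.147)² = 0.020529 kg·m²; centre at d = 0.506 m, so I = I_cm + Md² gives I = 0.020529 + (1.9)(0.506)² = 0.507 kg·m².
Thin ring: I_cm = MR² = (5.05)(0.233)² = 0.27416 kg·m²; centre at d = 0.831 m, so I = I_cm + Md² gives I = 0.27416 + (5.05)(0.831)² = 3.7615 kg·m².
Total I = 0.86002 + 0.507 + 3.7615 = 5.1285 kg·m².

5.13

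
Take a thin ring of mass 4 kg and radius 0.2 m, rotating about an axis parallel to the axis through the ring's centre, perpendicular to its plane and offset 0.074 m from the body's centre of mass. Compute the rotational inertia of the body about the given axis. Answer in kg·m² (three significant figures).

0.182

I_cm = MR² = (4)(0.2)² = 0.16 kg·m²; centre at d = 0.074 m, so the parallel axis theorem gives I = 0.16 + (4)(0.074)² = 0.1819 kg·m².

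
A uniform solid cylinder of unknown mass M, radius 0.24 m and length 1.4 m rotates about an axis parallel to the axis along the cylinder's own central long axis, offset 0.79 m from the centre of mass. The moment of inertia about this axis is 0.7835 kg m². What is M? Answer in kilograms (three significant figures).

I = I_cm + Md² = (1/2)MR² + Md² = M·[0.5·(0.24)² + (0.79)²] = M·0.6529.
So M = 0.7835 / 0.6529 = 1.2 kg.

1.20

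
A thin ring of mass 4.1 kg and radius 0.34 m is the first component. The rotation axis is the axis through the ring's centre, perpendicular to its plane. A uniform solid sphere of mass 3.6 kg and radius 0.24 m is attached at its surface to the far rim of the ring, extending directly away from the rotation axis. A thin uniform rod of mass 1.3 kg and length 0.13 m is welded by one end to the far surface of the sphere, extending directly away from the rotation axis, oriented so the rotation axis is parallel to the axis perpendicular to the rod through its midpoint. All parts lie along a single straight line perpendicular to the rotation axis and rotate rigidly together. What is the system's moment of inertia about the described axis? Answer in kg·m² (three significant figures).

2.79

Thin ring: I_cm = MR² = (4.1)(0.34)² = 0.47396 kg·m²; axis through the centre, so I = 0.47396 kg·m².
Solid sphere: I_cm = (2/5)MR² = (2/5)(3.6)(0.24)² = 0.082944 kg·m²; centre at d = 0.34 + 0.24 = 0.58 m, so the parallel axis theorem gives I = 0.082944 + (3.6)(0.58)² = 1.294 kg·m².
Thin rod: I_cm = (1/12)ML² = (1/12)(1.3)(0.13)² = 0.0018308 kg·m²; centre at d = 0.34 + 0.24 + 0.24 + 0.065 = 0.885 m, so the parallel axis theorem gives I = 0.0018308 + (1.3)(0.885)² = 1.02 kg·m².
Total I = 0.47396 + 1.294 + 1.02 = 2.788 kg·m².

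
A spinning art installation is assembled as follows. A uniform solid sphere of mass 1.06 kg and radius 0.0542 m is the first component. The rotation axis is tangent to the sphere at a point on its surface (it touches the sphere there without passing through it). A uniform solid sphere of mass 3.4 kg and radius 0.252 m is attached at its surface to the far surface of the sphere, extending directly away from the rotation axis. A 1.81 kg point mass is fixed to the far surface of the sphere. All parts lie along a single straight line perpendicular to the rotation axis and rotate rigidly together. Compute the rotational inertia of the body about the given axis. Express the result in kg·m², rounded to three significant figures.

Solid sphere: I_cm = (2/5)MR² = (2/5)(1.06)(0.0542)² = 0.0012456 kg·m²; centre at d = 0.0542 m, so I = I_cm + Md² gives I = 0.0012456 + (1.06)(0.0542)² = 0.0043595 kg·m².
Solid sphere: I_cm = (2/5)MR² = (2/5)(3.4)(0.252)² = 0.086365 kg·m²; centre at d = 0.0542 + 0.0542 + 0.252 = 0.3604 m, so I = I_cm + Md² gives I = 0.086365 + (3.4)(0.3604)² = 0.52799 kg·m².
Point mass: I_cm = 0; centre at d = 0.0542 + 0.0542 + 0.252 + 0.252 = 0.6124 m, so I = I_cm + Md² gives I = 0 + (1.81)(0.6124)² = 0.67881 kg·m².
Total I = 0.0043595 + 0.52799 + 0.67881 = 1.2112 kg·m².

1.21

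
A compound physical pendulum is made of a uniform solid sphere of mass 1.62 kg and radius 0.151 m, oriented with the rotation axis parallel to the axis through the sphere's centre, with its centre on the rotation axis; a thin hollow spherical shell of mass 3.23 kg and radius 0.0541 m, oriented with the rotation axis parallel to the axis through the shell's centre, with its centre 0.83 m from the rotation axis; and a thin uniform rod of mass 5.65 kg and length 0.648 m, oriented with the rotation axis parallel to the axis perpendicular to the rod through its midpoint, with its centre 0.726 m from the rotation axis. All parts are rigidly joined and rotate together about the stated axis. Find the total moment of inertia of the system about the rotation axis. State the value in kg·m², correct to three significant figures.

5.42

Solid sphere: I_cm = (2/5)MR² = (2/5)(1.62)(0.151)² = 0.014775 kg·m²; axis through the centre, so I = 0.014775 kg·m².
Spherical shell: I_cm = (2/3)MR² = (2/3)(3.23)(0.0541)² = 0.0063024 kg·m²; centre at d = 0.83 m, so I = I_cm + Md² gives I = 0.0063024 + (3.23)(0.83)² = 2.2314 kg·m².
Thin rod: I_cm = (1/12)ML² = (1/12)(5.65)(0.648)² = 0.1977 kg·m²; centre at d = 0.726 m, so I = I_cm + Md² gives I = 0.1977 + (5.65)(0.726)² = 3.1757 kg·m².
Total I = 0.014775 + 2.2314 + 3.1757 = 5.4219 kg·m².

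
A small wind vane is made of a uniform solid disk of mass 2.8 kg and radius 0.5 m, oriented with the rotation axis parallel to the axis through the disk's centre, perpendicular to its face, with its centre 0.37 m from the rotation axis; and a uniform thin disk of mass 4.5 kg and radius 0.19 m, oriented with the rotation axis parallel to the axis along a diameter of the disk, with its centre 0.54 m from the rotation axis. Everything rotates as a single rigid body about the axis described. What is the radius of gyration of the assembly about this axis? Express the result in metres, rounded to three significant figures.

Solid disk: I_cm = (1/2)MR² = (1/2)(2.8)(0.5)² = 0.35 kg m²; centre at d = 0.37 m, so the parallel axis theorem gives I = 0.35 + (2.8)(0.37)² = 0.73332 kg m².
Thin disk: I_cm = (1/4)MR² = (1/4)(4.5)(0.19)² = 0.040613 kg m²; centre at d = 0.54 m, so the parallel axis theorem gives I = 0.040613 + (4.5)(0.54)² = 1.3528 kg m².
Total I = 2.0861 kg m²; total mass M = 7.3 kg.
k = √(I/M) = √(2.0861/7.3) = 0.53458 m.

0.535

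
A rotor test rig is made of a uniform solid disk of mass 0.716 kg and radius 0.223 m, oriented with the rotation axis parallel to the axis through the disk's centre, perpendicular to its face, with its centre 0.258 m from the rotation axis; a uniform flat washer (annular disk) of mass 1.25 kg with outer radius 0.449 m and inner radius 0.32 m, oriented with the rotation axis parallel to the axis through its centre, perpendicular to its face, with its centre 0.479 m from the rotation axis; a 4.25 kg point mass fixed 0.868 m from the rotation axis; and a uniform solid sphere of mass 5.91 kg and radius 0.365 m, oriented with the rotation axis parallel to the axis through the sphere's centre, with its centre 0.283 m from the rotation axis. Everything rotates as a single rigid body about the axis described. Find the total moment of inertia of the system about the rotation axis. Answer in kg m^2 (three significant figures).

4.53

Solid disk: I_cm = (1/2)MR² = (1/2)(0.716)(0.223)² = 0.017803 kg m^2; centre at d = 0.258 m, so I = I_cm + Md² gives I = 0.017803 + (0.716)(0.258)² = 0.065463 kg m^2.
Annular disk: I_cm = (1/2)M(R²+r²) = (1/2)(1.25)[(0.449)² + (0.32)²] = 0.19 kg m^2; centre at d = 0.479 m, so I = I_cm + Md² gives I = 0.19 + (1.25)(0.479)² = 0.4768 kg m^2.
Point mass: I_cm = 0; centre at d = 0.868 m, so I = I_cm + Md² gives I = 0 + (4.25)(0.868)² = 3.2021 kg m^2.
Solid sphere: I_cm = (2/5)MR² = (2/5)(5.91)(0.365)² = 0.31494 kg m^2; centre at d = 0.283 m, so I = I_cm + Md² gives I = 0.31494 + (5.91)(0.283)² = 0.78827 kg m^2.
Total I = 0.065463 + 0.4768 + 3.2021 + 0.78827 = 4.5326 kg m^2.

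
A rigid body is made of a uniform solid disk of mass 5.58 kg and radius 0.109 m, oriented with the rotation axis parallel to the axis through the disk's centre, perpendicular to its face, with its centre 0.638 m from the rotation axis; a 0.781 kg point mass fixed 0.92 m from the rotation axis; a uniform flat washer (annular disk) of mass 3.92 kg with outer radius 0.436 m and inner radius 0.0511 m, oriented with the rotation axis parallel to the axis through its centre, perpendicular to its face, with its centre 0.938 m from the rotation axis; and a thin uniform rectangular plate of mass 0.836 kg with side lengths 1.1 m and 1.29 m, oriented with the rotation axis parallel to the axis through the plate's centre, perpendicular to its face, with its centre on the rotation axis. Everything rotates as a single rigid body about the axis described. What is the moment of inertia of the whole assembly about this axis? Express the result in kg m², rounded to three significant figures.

6.99

Solid disk: I_cm = (1/2)MR² = (1/2)(5.58)(0.109)² = 0.033148 kg m²; centre at d = 0.638 m, so I = I_cm + Md² gives I = 0.033148 + (5.58)(0.638)² = 2.3045 kg m².
Point mass: I_cm = 0; centre at d = 0.92 m, so I = I_cm + Md² gives I = 0 + (0.781)(0.92)² = 0.66104 kg m².
Annular disk: I_cm = (1/2)M(R²+r²) = (1/2)(3.92)[(0.436)² + (0.0511)²] = 0.37771 kg m²; centre at d = 0.938 m, so I = I_cm + Md² gives I = 0.37771 + (3.92)(0.938)² = 3.8267 kg m².
Rectangular plate: I_cm = (1/12)M(a²+b²) = (1/12)(0.836)[(1.1)² + (1.29)²] = 0.20023 kg m²; axis through the centre, so I = 0.20023 kg m².
Total I = 2.3045 + 0.66104 + 3.8267 + 0.20023 = 6.9924 kg m².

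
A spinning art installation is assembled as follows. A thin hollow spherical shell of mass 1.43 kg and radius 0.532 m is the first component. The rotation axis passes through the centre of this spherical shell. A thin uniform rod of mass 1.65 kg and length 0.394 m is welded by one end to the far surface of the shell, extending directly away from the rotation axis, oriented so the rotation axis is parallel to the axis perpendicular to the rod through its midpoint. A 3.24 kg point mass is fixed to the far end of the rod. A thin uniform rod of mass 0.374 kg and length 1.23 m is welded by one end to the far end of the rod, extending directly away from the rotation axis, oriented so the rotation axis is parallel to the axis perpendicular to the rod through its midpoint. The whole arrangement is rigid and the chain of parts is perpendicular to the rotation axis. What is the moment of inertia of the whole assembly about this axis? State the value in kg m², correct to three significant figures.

Spherical shell: I_cm = (2/3)MR² = (2/3)(1.43)(0.532)² = 0.26982 kg m²; axis through the centre, so I = 0.26982 kg m².
Thin rod: I_cm = (1/12)ML² = (1/12)(1.65)(0.394)² = 0.021345 kg m²; centre at d = 0.532 + 0.197 = 0.729 m, so the parallel axis theorem gives I = 0.021345 + (1.65)(0.729)² = 0.89822 kg m².
Point mass: I_cm = 0; centre at d = 0.532 + 0.197 + 0.197 = 0.926 m, so the parallel axis theorem gives I = 0 + (3.24)(0.926)² = 2.7782 kg m².
Thin rod: I_cm = (1/12)ML² = (1/12)(0.374)(1.23)² = 0.047152 kg m²; centre at d = 0.532 + 0.197 + 0.197 + 0.615 = 1.541 m, so the parallel axis theorem gives I = 0.047152 + (0.374)(1.541)² = 0.93528 kg m².
Total I = 0.26982 + 0.89822 + 2.7782 + 0.93528 = 4.8815 kg m².

4.88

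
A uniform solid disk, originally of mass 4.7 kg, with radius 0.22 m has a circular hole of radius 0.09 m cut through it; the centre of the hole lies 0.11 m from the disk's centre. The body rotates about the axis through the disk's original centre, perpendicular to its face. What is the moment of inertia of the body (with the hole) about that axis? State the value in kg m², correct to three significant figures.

0.101

Unpierced body about its centre: I₀ = (1/2)MR² = (1/2)(4.7)(0.22)² = 0.11374 kg m².
The removed disk has mass m = M·(r/R)² = (4.7)(0.09/0.22)² = 0.78657 kg (same uniform areal density).
Its moment of inertia about the rotation axis (parallel-axis theorem): I_hole = (1/2)mr² + md² = (1/2)(0.78657)(0.09)² + (0.78657)(0.11)² = 0.012703 kg m².
Treating the hole as negative mass, I = I₀ − I_hole = 0.11374 − 0.012703 = 0.10104 kg m².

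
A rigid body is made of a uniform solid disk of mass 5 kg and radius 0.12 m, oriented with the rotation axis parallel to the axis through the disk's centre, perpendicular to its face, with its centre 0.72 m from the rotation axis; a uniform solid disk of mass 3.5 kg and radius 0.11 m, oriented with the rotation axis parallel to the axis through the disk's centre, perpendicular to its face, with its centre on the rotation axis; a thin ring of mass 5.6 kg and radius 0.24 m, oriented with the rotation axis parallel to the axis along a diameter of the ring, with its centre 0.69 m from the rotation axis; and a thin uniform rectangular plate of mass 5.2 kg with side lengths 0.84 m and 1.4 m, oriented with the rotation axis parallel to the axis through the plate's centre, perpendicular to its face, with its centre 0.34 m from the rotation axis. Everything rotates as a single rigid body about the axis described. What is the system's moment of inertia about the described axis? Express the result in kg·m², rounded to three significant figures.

7.23

Solid disk: I_cm = (1/2)MR² = (1/2)(5)(0.12)² = 0.036 kg·m²; centre at d = 0.72 m, so I = I_cm + Md² gives I = 0.036 + (5)(0.72)² = 2.628 kg·m².
Solid disk: I_cm = (1/2)MR² = (1/2)(3.5)(0.11)² = 0.021175 kg·m²; axis through the centre, so I = 0.021175 kg·m².
Thin ring: I_cm = (1/2)MR² = (1/2)(5.6)(0.24)² = 0.16128 kg·m²; centre at d = 0.69 m, so I = I_cm + Md² gives I = 0.16128 + (5.6)(0.69)² = 2.8274 kg·m².
Rectangular plate: I_cm = (1/12)M(a²+b²) = (1/12)(5.2)[(0.84)² + (1.4)²] = 1.1551 kg·m²; centre at d = 0.34 m, so I = I_cm + Md² gives I = 1.1551 + (5.2)(0.34)² = 1.7562 kg·m².
Total I = 2.628 + 0.021175 + 2.8274 + 1.7562 = 7.2328 kg·m².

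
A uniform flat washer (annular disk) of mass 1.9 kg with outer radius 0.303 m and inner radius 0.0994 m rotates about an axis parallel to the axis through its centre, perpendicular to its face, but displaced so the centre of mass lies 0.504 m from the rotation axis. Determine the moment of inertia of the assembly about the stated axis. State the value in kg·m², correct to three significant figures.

0.579

I_cm = (1/2)M(R²+r²) = (1/2)(1.9)[(0.303)² + (0.0994)²] = 0.096605 kg·m²; centre at d = 0.504 m, so the parallel axis theorem gives I = 0.096605 + (1.9)(0.504)² = 0.57924 kg·m².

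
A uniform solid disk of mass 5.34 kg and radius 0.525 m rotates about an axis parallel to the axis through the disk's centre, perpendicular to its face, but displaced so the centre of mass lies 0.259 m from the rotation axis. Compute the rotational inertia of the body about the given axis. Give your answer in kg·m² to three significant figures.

I_cm = (1/2)MR² = (1/2)(5.34)(0.525)² = 0.73592 kg·m²; centre at d = 0.259 m, so the parallel axis theorem gives I = 0.73592 + (5.34)(0.259)² = 1.0941 kg·m².

1.09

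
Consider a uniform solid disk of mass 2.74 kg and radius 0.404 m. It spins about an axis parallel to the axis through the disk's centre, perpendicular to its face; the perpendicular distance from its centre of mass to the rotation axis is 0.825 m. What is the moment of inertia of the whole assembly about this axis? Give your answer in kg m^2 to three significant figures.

I_cm = (1/2)MR² = (1/2)(2.74)(0.404)² = 0.22361 kg m^2; centre at d = 0.825 m, so I = I_cm + Md² gives I = 0.22361 + (2.74)(0.825)² = 2.0885 kg m^2.

2.09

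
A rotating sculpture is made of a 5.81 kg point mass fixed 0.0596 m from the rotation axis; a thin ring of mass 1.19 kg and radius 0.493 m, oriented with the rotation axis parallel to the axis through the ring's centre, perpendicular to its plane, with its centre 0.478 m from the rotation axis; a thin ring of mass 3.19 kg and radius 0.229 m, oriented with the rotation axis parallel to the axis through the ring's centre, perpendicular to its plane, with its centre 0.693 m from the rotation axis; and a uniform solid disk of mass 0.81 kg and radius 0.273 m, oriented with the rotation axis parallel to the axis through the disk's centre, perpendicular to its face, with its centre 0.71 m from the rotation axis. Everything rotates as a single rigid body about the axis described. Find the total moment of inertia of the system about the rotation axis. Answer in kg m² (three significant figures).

2.72

Point mass: I_cm = 0; centre at d = 0.0596 m, so the parallel axis theorem gives I = 0 + (5.81)(0.0596)² = 0.020638 kg m².
Thin ring: I_cm = MR² = (1.19)(0.493)² = 0.28923 kg m²; centre at d = 0.478 m, so the parallel axis theorem gives I = 0.28923 + (1.19)(0.478)² = 0.56112 kg m².
Thin ring: I_cm = MR² = (3.19)(0.229)² = 0.16729 kg m²; centre at d = 0.693 m, so the parallel axis theorem gives I = 0.16729 + (3.19)(0.693)² = 1.6993 kg m².
Solid disk: I_cm = (1/2)MR² = (1/2)(0.81)(0.273)² = 0.030184 kg m²; centre at d = 0.71 m, so the parallel axis theorem gives I = 0.030184 + (0.81)(0.71)² = 0.43851 kg m².
Total I = 0.020638 + 0.56112 + 1.6993 + 0.43851 = 2.7195 kg m².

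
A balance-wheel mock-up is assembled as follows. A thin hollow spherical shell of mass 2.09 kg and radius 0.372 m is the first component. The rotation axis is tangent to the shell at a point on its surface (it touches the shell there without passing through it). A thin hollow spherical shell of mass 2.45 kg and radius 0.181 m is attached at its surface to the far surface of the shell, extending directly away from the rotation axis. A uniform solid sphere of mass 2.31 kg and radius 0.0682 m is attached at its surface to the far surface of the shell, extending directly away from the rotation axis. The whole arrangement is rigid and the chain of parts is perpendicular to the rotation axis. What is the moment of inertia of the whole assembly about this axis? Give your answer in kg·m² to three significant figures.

Spherical shell: I_cm = (2/3)MR² = (2/3)(2.09)(0.372)² = 0.19282 kg·m²; centre at d = 0.372 m, so I = I_cm + Md² gives I = 0.19282 + (2.09)(0.372)² = 0.48204 kg·m².
Spherical shell: I_cm = (2/3)MR² = (2/3)(2.45)(0.181)² = 0.05351 kg·m²; centre at d = 0.372 + 0.372 + 0.181 = 0.925 m, so I = I_cm + Md² gives I = 0.05351 + (2.45)(0.925)² = 2.1498 kg·m².
Solid sphere: I_cm = (2/5)MR² = (2/5)(2.31)(0.0682)² = 0.0042977 kg·m²; centre at d = 0.372 + 0.372 + 0.181 + 0.181 + 0.0682 = 1.1742 m, so I = I_cm + Md² gives I = 0.0042977 + (2.31)(1.1742)² = 3.1892 kg·m².
Total I = 0.48204 + 2.1498 + 3.1892 = 5.821 kg·m².

5.82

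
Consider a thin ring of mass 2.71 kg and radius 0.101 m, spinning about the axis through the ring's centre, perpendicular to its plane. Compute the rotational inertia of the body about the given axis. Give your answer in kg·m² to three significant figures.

I_cm = MR² = (2.71)(0.101)² = 0.027645 kg·m²; axis through the centre, so I = 0.027645 kg·m².

0.0276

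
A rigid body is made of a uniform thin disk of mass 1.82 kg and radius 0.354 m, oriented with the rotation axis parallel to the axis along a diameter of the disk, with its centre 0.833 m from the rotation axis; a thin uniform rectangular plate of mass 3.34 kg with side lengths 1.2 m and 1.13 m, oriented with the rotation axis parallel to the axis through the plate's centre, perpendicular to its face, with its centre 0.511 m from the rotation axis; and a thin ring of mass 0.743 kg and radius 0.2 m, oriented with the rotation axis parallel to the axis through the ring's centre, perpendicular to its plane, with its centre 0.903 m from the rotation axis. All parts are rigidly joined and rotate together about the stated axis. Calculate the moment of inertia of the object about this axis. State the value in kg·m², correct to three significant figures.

Thin disk: I_cm = (1/4)MR² = (1/4)(1.82)(0.354)² = 0.057019 kg·m²; centre at d = 0.833 m, so the parallel axis theorem gives I = 0.057019 + (1.82)(0.833)² = 1.3199 kg·m².
Rectangular plate: I_cm = (1/12)M(a²+b²) = (1/12)(3.34)[(1.2)² + (1.13)²] = 0.7562 kg·m²; centre at d = 0.511 m, so the parallel axis theorem gives I = 0.7562 + (3.34)(0.511)² = 1.6283 kg·m².
Thin ring: I_cm = MR² = (0.743)(0.2)² = 0.02972 kg·m²; centre at d = 0.903 m, so the parallel axis theorem gives I = 0.02972 + (0.743)(0.903)² = 0.63557 kg·m².
Total I = 1.3199 + 1.6283 + 0.63557 = 3.5838 kg·m².

3.58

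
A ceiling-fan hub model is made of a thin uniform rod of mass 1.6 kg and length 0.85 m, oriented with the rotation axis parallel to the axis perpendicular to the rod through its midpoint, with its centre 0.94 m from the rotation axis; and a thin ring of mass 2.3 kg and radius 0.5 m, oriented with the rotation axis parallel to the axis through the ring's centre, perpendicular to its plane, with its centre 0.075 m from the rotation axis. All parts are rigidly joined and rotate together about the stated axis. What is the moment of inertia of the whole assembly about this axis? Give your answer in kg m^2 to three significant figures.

2.10

Thin rod: I_cm = (1/12)ML² = (1/12)(1.6)(0.85)² = 0.096333 kg m^2; centre at d = 0.94 m, so I = I_cm + Md² gives I = 0.096333 + (1.6)(0.94)² = 1.5101 kg m^2.
Thin ring: I_cm = MR² = (2.3)(0.5)² = 0.575 kg m^2; centre at d = 0.075 m, so I = I_cm + Md² gives I = 0.575 + (2.3)(0.075)² = 0.58794 kg m^2.
Total I = 1.5101 + 0.58794 = 2.098 kg m^2.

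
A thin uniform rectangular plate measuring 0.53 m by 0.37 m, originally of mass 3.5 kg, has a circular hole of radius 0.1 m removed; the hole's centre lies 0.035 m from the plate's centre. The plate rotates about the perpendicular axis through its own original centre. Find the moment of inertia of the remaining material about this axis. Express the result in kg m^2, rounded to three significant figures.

Unpierced body about its centre: I₀ = (1/12)M(a²+b²) = (1/12)(3.5)[(0.53)² + (0.37)²] = 0.12186 kg m^2.
The removed disk has mass m = M·πr²/(ab) = (3.5)·π(0.1)²/(0.53·0.37) = 0.56071 kg (same uniform areal density).
Its moment of inertia about the rotation axis (parallel-axis theorem): I_hole = (1/2)mr² + md² = (1/2)(0.56071)(0.1)² + (0.56071)(0.035)² = 0.0034904 kg m^2.
Treating the hole as negative mass, I = I₀ − I_hole = 0.12186 − 0.0034904 = 0.11837 kg m^2.

0.118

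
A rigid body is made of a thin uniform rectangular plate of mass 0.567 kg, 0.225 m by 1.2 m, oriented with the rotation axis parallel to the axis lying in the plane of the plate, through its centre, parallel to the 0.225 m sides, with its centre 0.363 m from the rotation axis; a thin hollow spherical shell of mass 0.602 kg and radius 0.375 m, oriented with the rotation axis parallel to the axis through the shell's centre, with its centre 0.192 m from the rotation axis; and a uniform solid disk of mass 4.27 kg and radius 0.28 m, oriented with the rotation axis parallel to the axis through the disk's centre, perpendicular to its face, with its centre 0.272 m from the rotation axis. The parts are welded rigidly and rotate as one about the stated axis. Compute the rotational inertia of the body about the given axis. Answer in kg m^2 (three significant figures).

Rectangular plate: I_cm = (1/12)Mb² = (1/12)(0.567)(1.2)² = 0.06804 kg m^2; centre at d = 0.363 m, so I = I_cm + Md² gives I = 0.06804 + (0.567)(0.363)² = 0.14275 kg m^2.
Spherical shell: I_cm = (2/3)MR² = (2/3)(0.602)(0.375)² = 0.056438 kg m^2; centre at d = 0.192 m, so I = I_cm + Md² gives I = 0.056438 + (0.602)(0.192)² = 0.07863 kg m^2.
Solid disk: I_cm = (1/2)MR² = (1/2)(4.27)(0.28)² = 0.16738 kg m^2; centre at d = 0.272 m, so I = I_cm + Md² gives I = 0.16738 + (4.27)(0.272)² = 0.4833 kg m^2.
Total I = 0.14275 + 0.07863 + 0.4833 = 0.70468 kg m^2.

0.705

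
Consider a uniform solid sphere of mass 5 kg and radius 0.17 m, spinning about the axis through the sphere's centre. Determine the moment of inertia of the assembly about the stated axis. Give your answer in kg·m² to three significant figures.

0.0578

I_cm = (2/5)MR² = (2/5)(5)(0.17)² = 0.0578 kg·m²; axis through the centre, so I = 0.0578 kg·m².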